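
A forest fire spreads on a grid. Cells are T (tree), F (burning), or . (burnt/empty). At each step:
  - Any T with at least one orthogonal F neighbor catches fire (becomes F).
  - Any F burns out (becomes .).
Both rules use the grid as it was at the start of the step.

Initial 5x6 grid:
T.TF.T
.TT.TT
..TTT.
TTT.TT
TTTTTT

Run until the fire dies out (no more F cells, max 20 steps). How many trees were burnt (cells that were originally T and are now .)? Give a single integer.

Answer: 20

Derivation:
Step 1: +1 fires, +1 burnt (F count now 1)
Step 2: +1 fires, +1 burnt (F count now 1)
Step 3: +2 fires, +1 burnt (F count now 2)
Step 4: +2 fires, +2 burnt (F count now 2)
Step 5: +3 fires, +2 burnt (F count now 3)
Step 6: +5 fires, +3 burnt (F count now 5)
Step 7: +4 fires, +5 burnt (F count now 4)
Step 8: +2 fires, +4 burnt (F count now 2)
Step 9: +0 fires, +2 burnt (F count now 0)
Fire out after step 9
Initially T: 21, now '.': 29
Total burnt (originally-T cells now '.'): 20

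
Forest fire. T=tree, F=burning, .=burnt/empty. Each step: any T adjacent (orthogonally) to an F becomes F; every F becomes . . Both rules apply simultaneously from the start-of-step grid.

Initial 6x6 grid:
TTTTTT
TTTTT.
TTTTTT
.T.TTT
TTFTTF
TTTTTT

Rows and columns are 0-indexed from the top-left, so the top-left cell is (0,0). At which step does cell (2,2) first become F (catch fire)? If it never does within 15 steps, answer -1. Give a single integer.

Step 1: cell (2,2)='T' (+6 fires, +2 burnt)
Step 2: cell (2,2)='T' (+8 fires, +6 burnt)
Step 3: cell (2,2)='T' (+4 fires, +8 burnt)
Step 4: cell (2,2)='F' (+5 fires, +4 burnt)
  -> target ignites at step 4
Step 5: cell (2,2)='.' (+5 fires, +5 burnt)
Step 6: cell (2,2)='.' (+3 fires, +5 burnt)
Step 7: cell (2,2)='.' (+0 fires, +3 burnt)
  fire out at step 7

4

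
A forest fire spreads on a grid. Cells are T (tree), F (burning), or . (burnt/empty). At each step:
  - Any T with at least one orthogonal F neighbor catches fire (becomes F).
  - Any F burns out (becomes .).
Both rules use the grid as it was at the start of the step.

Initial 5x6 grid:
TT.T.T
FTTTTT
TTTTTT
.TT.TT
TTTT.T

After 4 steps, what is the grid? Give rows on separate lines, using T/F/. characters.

Step 1: 3 trees catch fire, 1 burn out
  FT.T.T
  .FTTTT
  FTTTTT
  .TT.TT
  TTTT.T
Step 2: 3 trees catch fire, 3 burn out
  .F.T.T
  ..FTTT
  .FTTTT
  .TT.TT
  TTTT.T
Step 3: 3 trees catch fire, 3 burn out
  ...T.T
  ...FTT
  ..FTTT
  .FT.TT
  TTTT.T
Step 4: 5 trees catch fire, 3 burn out
  ...F.T
  ....FT
  ...FTT
  ..F.TT
  TFTT.T

...F.T
....FT
...FTT
..F.TT
TFTT.T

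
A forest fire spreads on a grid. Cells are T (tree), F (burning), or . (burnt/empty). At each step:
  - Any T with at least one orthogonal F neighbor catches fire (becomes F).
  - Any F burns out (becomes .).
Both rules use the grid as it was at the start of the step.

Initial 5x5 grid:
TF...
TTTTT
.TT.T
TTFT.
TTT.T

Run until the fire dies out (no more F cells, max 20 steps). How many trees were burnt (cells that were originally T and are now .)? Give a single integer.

Answer: 15

Derivation:
Step 1: +6 fires, +2 burnt (F count now 6)
Step 2: +5 fires, +6 burnt (F count now 5)
Step 3: +2 fires, +5 burnt (F count now 2)
Step 4: +1 fires, +2 burnt (F count now 1)
Step 5: +1 fires, +1 burnt (F count now 1)
Step 6: +0 fires, +1 burnt (F count now 0)
Fire out after step 6
Initially T: 16, now '.': 24
Total burnt (originally-T cells now '.'): 15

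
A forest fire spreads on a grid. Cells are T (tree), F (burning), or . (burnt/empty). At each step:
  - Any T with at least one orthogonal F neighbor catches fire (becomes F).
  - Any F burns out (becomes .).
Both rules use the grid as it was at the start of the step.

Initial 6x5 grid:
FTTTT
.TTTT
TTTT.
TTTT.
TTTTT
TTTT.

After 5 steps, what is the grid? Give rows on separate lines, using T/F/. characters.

Step 1: 1 trees catch fire, 1 burn out
  .FTTT
  .TTTT
  TTTT.
  TTTT.
  TTTTT
  TTTT.
Step 2: 2 trees catch fire, 1 burn out
  ..FTT
  .FTTT
  TTTT.
  TTTT.
  TTTTT
  TTTT.
Step 3: 3 trees catch fire, 2 burn out
  ...FT
  ..FTT
  TFTT.
  TTTT.
  TTTTT
  TTTT.
Step 4: 5 trees catch fire, 3 burn out
  ....F
  ...FT
  F.FT.
  TFTT.
  TTTTT
  TTTT.
Step 5: 5 trees catch fire, 5 burn out
  .....
  ....F
  ...F.
  F.FT.
  TFTTT
  TTTT.

.....
....F
...F.
F.FT.
TFTTT
TTTT.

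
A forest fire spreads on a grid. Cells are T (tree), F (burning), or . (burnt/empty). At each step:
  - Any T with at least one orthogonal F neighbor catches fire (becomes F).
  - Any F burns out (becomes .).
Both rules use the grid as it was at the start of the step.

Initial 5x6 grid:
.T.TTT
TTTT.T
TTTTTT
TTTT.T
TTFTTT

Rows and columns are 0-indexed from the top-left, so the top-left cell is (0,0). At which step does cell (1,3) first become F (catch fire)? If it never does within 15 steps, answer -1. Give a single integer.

Step 1: cell (1,3)='T' (+3 fires, +1 burnt)
Step 2: cell (1,3)='T' (+5 fires, +3 burnt)
Step 3: cell (1,3)='T' (+5 fires, +5 burnt)
Step 4: cell (1,3)='F' (+5 fires, +5 burnt)
  -> target ignites at step 4
Step 5: cell (1,3)='.' (+4 fires, +5 burnt)
Step 6: cell (1,3)='.' (+2 fires, +4 burnt)
Step 7: cell (1,3)='.' (+1 fires, +2 burnt)
Step 8: cell (1,3)='.' (+0 fires, +1 burnt)
  fire out at step 8

4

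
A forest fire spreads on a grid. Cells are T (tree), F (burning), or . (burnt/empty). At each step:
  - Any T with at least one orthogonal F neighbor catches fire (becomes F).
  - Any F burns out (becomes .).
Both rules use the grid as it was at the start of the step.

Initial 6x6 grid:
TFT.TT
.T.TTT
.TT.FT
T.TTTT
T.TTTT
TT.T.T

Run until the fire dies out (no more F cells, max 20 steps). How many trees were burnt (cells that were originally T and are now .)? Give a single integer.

Step 1: +6 fires, +2 burnt (F count now 6)
Step 2: +7 fires, +6 burnt (F count now 7)
Step 3: +5 fires, +7 burnt (F count now 5)
Step 4: +3 fires, +5 burnt (F count now 3)
Step 5: +0 fires, +3 burnt (F count now 0)
Fire out after step 5
Initially T: 25, now '.': 32
Total burnt (originally-T cells now '.'): 21

Answer: 21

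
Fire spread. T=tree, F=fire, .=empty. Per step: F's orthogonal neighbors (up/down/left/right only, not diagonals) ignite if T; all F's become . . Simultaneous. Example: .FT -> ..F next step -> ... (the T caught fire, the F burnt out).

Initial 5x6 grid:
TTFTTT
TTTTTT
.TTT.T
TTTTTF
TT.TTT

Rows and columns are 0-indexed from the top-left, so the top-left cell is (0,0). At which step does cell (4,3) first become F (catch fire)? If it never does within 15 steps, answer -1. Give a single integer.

Step 1: cell (4,3)='T' (+6 fires, +2 burnt)
Step 2: cell (4,3)='T' (+8 fires, +6 burnt)
Step 3: cell (4,3)='F' (+7 fires, +8 burnt)
  -> target ignites at step 3
Step 4: cell (4,3)='.' (+1 fires, +7 burnt)
Step 5: cell (4,3)='.' (+2 fires, +1 burnt)
Step 6: cell (4,3)='.' (+1 fires, +2 burnt)
Step 7: cell (4,3)='.' (+0 fires, +1 burnt)
  fire out at step 7

3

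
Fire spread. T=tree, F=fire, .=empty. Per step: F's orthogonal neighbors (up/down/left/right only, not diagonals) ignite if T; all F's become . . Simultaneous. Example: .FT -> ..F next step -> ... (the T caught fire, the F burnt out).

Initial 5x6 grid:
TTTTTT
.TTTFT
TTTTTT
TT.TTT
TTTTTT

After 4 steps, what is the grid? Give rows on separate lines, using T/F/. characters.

Step 1: 4 trees catch fire, 1 burn out
  TTTTFT
  .TTF.F
  TTTTFT
  TT.TTT
  TTTTTT
Step 2: 6 trees catch fire, 4 burn out
  TTTF.F
  .TF...
  TTTF.F
  TT.TFT
  TTTTTT
Step 3: 6 trees catch fire, 6 burn out
  TTF...
  .F....
  TTF...
  TT.F.F
  TTTTFT
Step 4: 4 trees catch fire, 6 burn out
  TF....
  ......
  TF....
  TT....
  TTTF.F

TF....
......
TF....
TT....
TTTF.F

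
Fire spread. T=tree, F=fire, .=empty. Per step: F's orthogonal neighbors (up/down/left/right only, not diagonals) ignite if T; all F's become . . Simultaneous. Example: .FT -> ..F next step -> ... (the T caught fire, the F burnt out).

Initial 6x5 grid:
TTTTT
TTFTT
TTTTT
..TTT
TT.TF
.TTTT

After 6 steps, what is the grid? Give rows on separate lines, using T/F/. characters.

Step 1: 7 trees catch fire, 2 burn out
  TTFTT
  TF.FT
  TTFTT
  ..TTF
  TT.F.
  .TTTF
Step 2: 10 trees catch fire, 7 burn out
  TF.FT
  F...F
  TF.FF
  ..FF.
  TT...
  .TTF.
Step 3: 4 trees catch fire, 10 burn out
  F...F
  .....
  F....
  .....
  TT...
  .TF..
Step 4: 1 trees catch fire, 4 burn out
  .....
  .....
  .....
  .....
  TT...
  .F...
Step 5: 1 trees catch fire, 1 burn out
  .....
  .....
  .....
  .....
  TF...
  .....
Step 6: 1 trees catch fire, 1 burn out
  .....
  .....
  .....
  .....
  F....
  .....

.....
.....
.....
.....
F....
.....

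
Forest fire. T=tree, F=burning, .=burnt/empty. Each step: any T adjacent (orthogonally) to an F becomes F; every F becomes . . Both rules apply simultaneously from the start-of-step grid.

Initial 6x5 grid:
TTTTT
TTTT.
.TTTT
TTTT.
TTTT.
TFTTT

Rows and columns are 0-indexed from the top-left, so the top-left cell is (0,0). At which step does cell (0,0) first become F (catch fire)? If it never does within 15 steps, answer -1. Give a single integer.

Step 1: cell (0,0)='T' (+3 fires, +1 burnt)
Step 2: cell (0,0)='T' (+4 fires, +3 burnt)
Step 3: cell (0,0)='T' (+5 fires, +4 burnt)
Step 4: cell (0,0)='T' (+3 fires, +5 burnt)
Step 5: cell (0,0)='T' (+4 fires, +3 burnt)
Step 6: cell (0,0)='F' (+4 fires, +4 burnt)
  -> target ignites at step 6
Step 7: cell (0,0)='.' (+1 fires, +4 burnt)
Step 8: cell (0,0)='.' (+1 fires, +1 burnt)
Step 9: cell (0,0)='.' (+0 fires, +1 burnt)
  fire out at step 9

6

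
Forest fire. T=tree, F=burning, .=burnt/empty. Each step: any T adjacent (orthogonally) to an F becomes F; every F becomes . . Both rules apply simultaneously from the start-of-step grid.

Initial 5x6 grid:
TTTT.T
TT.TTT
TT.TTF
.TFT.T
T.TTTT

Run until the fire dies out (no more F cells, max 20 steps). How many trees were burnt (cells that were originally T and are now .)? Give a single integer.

Answer: 21

Derivation:
Step 1: +6 fires, +2 burnt (F count now 6)
Step 2: +6 fires, +6 burnt (F count now 6)
Step 3: +4 fires, +6 burnt (F count now 4)
Step 4: +3 fires, +4 burnt (F count now 3)
Step 5: +2 fires, +3 burnt (F count now 2)
Step 6: +0 fires, +2 burnt (F count now 0)
Fire out after step 6
Initially T: 22, now '.': 29
Total burnt (originally-T cells now '.'): 21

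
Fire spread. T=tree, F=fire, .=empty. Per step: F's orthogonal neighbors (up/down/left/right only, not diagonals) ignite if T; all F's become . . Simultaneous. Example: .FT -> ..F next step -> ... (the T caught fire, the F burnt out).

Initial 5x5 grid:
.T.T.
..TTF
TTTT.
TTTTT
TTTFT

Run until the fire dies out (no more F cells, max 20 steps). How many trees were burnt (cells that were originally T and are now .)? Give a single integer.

Answer: 16

Derivation:
Step 1: +4 fires, +2 burnt (F count now 4)
Step 2: +6 fires, +4 burnt (F count now 6)
Step 3: +3 fires, +6 burnt (F count now 3)
Step 4: +2 fires, +3 burnt (F count now 2)
Step 5: +1 fires, +2 burnt (F count now 1)
Step 6: +0 fires, +1 burnt (F count now 0)
Fire out after step 6
Initially T: 17, now '.': 24
Total burnt (originally-T cells now '.'): 16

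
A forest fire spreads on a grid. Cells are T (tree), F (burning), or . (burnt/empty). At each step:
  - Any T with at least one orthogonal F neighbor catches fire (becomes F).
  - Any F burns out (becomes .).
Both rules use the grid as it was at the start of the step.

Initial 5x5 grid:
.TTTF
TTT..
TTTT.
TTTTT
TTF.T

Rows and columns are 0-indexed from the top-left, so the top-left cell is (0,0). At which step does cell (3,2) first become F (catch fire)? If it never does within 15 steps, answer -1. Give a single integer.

Step 1: cell (3,2)='F' (+3 fires, +2 burnt)
  -> target ignites at step 1
Step 2: cell (3,2)='.' (+5 fires, +3 burnt)
Step 3: cell (3,2)='.' (+6 fires, +5 burnt)
Step 4: cell (3,2)='.' (+3 fires, +6 burnt)
Step 5: cell (3,2)='.' (+1 fires, +3 burnt)
Step 6: cell (3,2)='.' (+0 fires, +1 burnt)
  fire out at step 6

1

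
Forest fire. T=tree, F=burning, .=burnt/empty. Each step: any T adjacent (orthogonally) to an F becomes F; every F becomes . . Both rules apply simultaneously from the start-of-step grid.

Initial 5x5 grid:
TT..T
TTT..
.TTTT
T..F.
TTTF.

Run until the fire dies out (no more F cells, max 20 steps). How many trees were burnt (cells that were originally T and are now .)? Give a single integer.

Step 1: +2 fires, +2 burnt (F count now 2)
Step 2: +3 fires, +2 burnt (F count now 3)
Step 3: +3 fires, +3 burnt (F count now 3)
Step 4: +2 fires, +3 burnt (F count now 2)
Step 5: +2 fires, +2 burnt (F count now 2)
Step 6: +1 fires, +2 burnt (F count now 1)
Step 7: +0 fires, +1 burnt (F count now 0)
Fire out after step 7
Initially T: 14, now '.': 24
Total burnt (originally-T cells now '.'): 13

Answer: 13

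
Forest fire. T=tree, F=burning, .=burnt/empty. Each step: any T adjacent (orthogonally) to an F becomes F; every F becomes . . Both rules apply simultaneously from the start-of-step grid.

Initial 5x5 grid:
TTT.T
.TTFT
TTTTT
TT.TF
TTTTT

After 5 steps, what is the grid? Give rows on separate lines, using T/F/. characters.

Step 1: 6 trees catch fire, 2 burn out
  TTT.T
  .TF.F
  TTTFF
  TT.F.
  TTTTF
Step 2: 5 trees catch fire, 6 burn out
  TTF.F
  .F...
  TTF..
  TT...
  TTTF.
Step 3: 3 trees catch fire, 5 burn out
  TF...
  .....
  TF...
  TT...
  TTF..
Step 4: 4 trees catch fire, 3 burn out
  F....
  .....
  F....
  TF...
  TF...
Step 5: 2 trees catch fire, 4 burn out
  .....
  .....
  .....
  F....
  F....

.....
.....
.....
F....
F....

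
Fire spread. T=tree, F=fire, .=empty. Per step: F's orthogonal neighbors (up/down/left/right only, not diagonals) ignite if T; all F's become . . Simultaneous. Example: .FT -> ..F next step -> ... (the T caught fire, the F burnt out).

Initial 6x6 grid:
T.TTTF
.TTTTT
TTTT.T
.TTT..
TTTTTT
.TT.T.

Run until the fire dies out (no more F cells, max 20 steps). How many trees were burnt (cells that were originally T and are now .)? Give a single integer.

Step 1: +2 fires, +1 burnt (F count now 2)
Step 2: +3 fires, +2 burnt (F count now 3)
Step 3: +2 fires, +3 burnt (F count now 2)
Step 4: +2 fires, +2 burnt (F count now 2)
Step 5: +3 fires, +2 burnt (F count now 3)
Step 6: +3 fires, +3 burnt (F count now 3)
Step 7: +4 fires, +3 burnt (F count now 4)
Step 8: +4 fires, +4 burnt (F count now 4)
Step 9: +2 fires, +4 burnt (F count now 2)
Step 10: +0 fires, +2 burnt (F count now 0)
Fire out after step 10
Initially T: 26, now '.': 35
Total burnt (originally-T cells now '.'): 25

Answer: 25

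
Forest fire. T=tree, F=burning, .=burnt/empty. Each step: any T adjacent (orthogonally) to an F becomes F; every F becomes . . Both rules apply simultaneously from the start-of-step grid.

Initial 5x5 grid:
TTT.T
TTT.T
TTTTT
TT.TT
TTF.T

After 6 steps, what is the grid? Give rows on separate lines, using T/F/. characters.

Step 1: 1 trees catch fire, 1 burn out
  TTT.T
  TTT.T
  TTTTT
  TT.TT
  TF..T
Step 2: 2 trees catch fire, 1 burn out
  TTT.T
  TTT.T
  TTTTT
  TF.TT
  F...T
Step 3: 2 trees catch fire, 2 burn out
  TTT.T
  TTT.T
  TFTTT
  F..TT
  ....T
Step 4: 3 trees catch fire, 2 burn out
  TTT.T
  TFT.T
  F.FTT
  ...TT
  ....T
Step 5: 4 trees catch fire, 3 burn out
  TFT.T
  F.F.T
  ...FT
  ...TT
  ....T
Step 6: 4 trees catch fire, 4 burn out
  F.F.T
  ....T
  ....F
  ...FT
  ....T

F.F.T
....T
....F
...FT
....T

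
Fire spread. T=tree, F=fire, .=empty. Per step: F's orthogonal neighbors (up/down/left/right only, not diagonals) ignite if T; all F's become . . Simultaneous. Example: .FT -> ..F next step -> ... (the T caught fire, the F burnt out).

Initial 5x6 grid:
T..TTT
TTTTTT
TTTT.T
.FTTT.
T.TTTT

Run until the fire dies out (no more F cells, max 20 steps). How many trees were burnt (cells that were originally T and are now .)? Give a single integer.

Answer: 22

Derivation:
Step 1: +2 fires, +1 burnt (F count now 2)
Step 2: +5 fires, +2 burnt (F count now 5)
Step 3: +5 fires, +5 burnt (F count now 5)
Step 4: +3 fires, +5 burnt (F count now 3)
Step 5: +3 fires, +3 burnt (F count now 3)
Step 6: +2 fires, +3 burnt (F count now 2)
Step 7: +2 fires, +2 burnt (F count now 2)
Step 8: +0 fires, +2 burnt (F count now 0)
Fire out after step 8
Initially T: 23, now '.': 29
Total burnt (originally-T cells now '.'): 22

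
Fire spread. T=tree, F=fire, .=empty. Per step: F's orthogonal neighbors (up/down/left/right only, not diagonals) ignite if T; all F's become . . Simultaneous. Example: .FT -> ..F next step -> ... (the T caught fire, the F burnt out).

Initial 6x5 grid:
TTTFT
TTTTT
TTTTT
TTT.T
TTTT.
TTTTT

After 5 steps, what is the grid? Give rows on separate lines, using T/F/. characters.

Step 1: 3 trees catch fire, 1 burn out
  TTF.F
  TTTFT
  TTTTT
  TTT.T
  TTTT.
  TTTTT
Step 2: 4 trees catch fire, 3 burn out
  TF...
  TTF.F
  TTTFT
  TTT.T
  TTTT.
  TTTTT
Step 3: 4 trees catch fire, 4 burn out
  F....
  TF...
  TTF.F
  TTT.T
  TTTT.
  TTTTT
Step 4: 4 trees catch fire, 4 burn out
  .....
  F....
  TF...
  TTF.F
  TTTT.
  TTTTT
Step 5: 3 trees catch fire, 4 burn out
  .....
  .....
  F....
  TF...
  TTFT.
  TTTTT

.....
.....
F....
TF...
TTFT.
TTTTT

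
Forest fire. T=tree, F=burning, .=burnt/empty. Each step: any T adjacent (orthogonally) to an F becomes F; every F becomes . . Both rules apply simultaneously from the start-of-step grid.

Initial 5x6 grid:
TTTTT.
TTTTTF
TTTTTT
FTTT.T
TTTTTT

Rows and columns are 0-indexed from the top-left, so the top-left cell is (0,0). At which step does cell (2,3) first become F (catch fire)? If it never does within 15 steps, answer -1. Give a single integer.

Step 1: cell (2,3)='T' (+5 fires, +2 burnt)
Step 2: cell (2,3)='T' (+8 fires, +5 burnt)
Step 3: cell (2,3)='F' (+9 fires, +8 burnt)
  -> target ignites at step 3
Step 4: cell (2,3)='.' (+4 fires, +9 burnt)
Step 5: cell (2,3)='.' (+0 fires, +4 burnt)
  fire out at step 5

3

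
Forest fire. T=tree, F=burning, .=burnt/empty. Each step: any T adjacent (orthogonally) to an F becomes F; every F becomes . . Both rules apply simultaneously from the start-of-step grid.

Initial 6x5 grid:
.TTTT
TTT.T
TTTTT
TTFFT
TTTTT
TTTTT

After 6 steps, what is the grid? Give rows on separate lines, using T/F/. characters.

Step 1: 6 trees catch fire, 2 burn out
  .TTTT
  TTT.T
  TTFFT
  TF..F
  TTFFT
  TTTTT
Step 2: 8 trees catch fire, 6 burn out
  .TTTT
  TTF.T
  TF..F
  F....
  TF..F
  TTFFT
Step 3: 7 trees catch fire, 8 burn out
  .TFTT
  TF..F
  F....
  .....
  F....
  TF..F
Step 4: 5 trees catch fire, 7 burn out
  .F.FF
  F....
  .....
  .....
  .....
  F....
Step 5: 0 trees catch fire, 5 burn out
  .....
  .....
  .....
  .....
  .....
  .....
Step 6: 0 trees catch fire, 0 burn out
  .....
  .....
  .....
  .....
  .....
  .....

.....
.....
.....
.....
.....
.....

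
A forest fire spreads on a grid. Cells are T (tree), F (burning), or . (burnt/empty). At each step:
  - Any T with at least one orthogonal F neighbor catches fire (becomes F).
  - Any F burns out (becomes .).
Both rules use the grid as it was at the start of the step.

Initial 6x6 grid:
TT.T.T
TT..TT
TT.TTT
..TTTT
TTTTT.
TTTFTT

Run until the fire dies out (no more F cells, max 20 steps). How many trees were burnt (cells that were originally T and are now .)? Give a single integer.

Step 1: +3 fires, +1 burnt (F count now 3)
Step 2: +5 fires, +3 burnt (F count now 5)
Step 3: +5 fires, +5 burnt (F count now 5)
Step 4: +3 fires, +5 burnt (F count now 3)
Step 5: +2 fires, +3 burnt (F count now 2)
Step 6: +1 fires, +2 burnt (F count now 1)
Step 7: +1 fires, +1 burnt (F count now 1)
Step 8: +0 fires, +1 burnt (F count now 0)
Fire out after step 8
Initially T: 27, now '.': 29
Total burnt (originally-T cells now '.'): 20

Answer: 20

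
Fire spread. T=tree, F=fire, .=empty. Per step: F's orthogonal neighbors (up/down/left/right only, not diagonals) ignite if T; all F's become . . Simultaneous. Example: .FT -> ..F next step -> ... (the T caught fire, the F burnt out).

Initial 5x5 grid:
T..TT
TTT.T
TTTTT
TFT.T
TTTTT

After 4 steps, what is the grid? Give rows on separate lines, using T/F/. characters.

Step 1: 4 trees catch fire, 1 burn out
  T..TT
  TTT.T
  TFTTT
  F.F.T
  TFTTT
Step 2: 5 trees catch fire, 4 burn out
  T..TT
  TFT.T
  F.FTT
  ....T
  F.FTT
Step 3: 4 trees catch fire, 5 burn out
  T..TT
  F.F.T
  ...FT
  ....T
  ...FT
Step 4: 3 trees catch fire, 4 burn out
  F..TT
  ....T
  ....F
  ....T
  ....F

F..TT
....T
....F
....T
....F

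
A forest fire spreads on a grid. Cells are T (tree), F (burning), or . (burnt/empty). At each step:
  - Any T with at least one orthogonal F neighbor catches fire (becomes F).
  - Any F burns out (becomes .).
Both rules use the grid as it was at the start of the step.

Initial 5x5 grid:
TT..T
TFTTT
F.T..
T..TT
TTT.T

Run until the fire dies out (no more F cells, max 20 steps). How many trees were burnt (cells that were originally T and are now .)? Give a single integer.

Answer: 12

Derivation:
Step 1: +4 fires, +2 burnt (F count now 4)
Step 2: +4 fires, +4 burnt (F count now 4)
Step 3: +2 fires, +4 burnt (F count now 2)
Step 4: +2 fires, +2 burnt (F count now 2)
Step 5: +0 fires, +2 burnt (F count now 0)
Fire out after step 5
Initially T: 15, now '.': 22
Total burnt (originally-T cells now '.'): 12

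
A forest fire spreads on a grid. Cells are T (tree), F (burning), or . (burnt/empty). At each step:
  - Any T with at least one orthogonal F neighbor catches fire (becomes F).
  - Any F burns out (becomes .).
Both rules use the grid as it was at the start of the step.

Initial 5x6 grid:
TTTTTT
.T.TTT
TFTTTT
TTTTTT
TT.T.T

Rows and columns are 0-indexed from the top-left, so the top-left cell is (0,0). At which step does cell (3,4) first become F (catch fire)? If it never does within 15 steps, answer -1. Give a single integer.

Step 1: cell (3,4)='T' (+4 fires, +1 burnt)
Step 2: cell (3,4)='T' (+5 fires, +4 burnt)
Step 3: cell (3,4)='T' (+6 fires, +5 burnt)
Step 4: cell (3,4)='F' (+5 fires, +6 burnt)
  -> target ignites at step 4
Step 5: cell (3,4)='.' (+3 fires, +5 burnt)
Step 6: cell (3,4)='.' (+2 fires, +3 burnt)
Step 7: cell (3,4)='.' (+0 fires, +2 burnt)
  fire out at step 7

4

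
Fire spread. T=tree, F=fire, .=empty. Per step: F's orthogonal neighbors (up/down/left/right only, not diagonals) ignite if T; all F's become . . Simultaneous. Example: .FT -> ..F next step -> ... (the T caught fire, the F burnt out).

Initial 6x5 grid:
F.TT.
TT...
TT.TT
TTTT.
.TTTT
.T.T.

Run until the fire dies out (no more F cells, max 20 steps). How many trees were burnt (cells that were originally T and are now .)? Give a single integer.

Step 1: +1 fires, +1 burnt (F count now 1)
Step 2: +2 fires, +1 burnt (F count now 2)
Step 3: +2 fires, +2 burnt (F count now 2)
Step 4: +1 fires, +2 burnt (F count now 1)
Step 5: +2 fires, +1 burnt (F count now 2)
Step 6: +3 fires, +2 burnt (F count now 3)
Step 7: +2 fires, +3 burnt (F count now 2)
Step 8: +3 fires, +2 burnt (F count now 3)
Step 9: +0 fires, +3 burnt (F count now 0)
Fire out after step 9
Initially T: 18, now '.': 28
Total burnt (originally-T cells now '.'): 16

Answer: 16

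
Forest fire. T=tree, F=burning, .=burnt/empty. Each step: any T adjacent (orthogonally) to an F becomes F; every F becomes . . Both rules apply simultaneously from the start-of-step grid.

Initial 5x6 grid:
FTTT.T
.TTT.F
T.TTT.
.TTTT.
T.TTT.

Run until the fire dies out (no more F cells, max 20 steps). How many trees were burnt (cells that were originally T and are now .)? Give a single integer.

Step 1: +2 fires, +2 burnt (F count now 2)
Step 2: +2 fires, +2 burnt (F count now 2)
Step 3: +2 fires, +2 burnt (F count now 2)
Step 4: +2 fires, +2 burnt (F count now 2)
Step 5: +2 fires, +2 burnt (F count now 2)
Step 6: +4 fires, +2 burnt (F count now 4)
Step 7: +2 fires, +4 burnt (F count now 2)
Step 8: +1 fires, +2 burnt (F count now 1)
Step 9: +0 fires, +1 burnt (F count now 0)
Fire out after step 9
Initially T: 19, now '.': 28
Total burnt (originally-T cells now '.'): 17

Answer: 17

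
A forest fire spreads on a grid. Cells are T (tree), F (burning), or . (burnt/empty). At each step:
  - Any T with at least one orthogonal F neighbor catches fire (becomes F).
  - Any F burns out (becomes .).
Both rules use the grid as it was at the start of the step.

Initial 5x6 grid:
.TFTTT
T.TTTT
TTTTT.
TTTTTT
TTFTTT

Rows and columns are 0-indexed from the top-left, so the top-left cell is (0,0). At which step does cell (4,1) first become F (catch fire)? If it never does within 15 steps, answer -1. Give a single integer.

Step 1: cell (4,1)='F' (+6 fires, +2 burnt)
  -> target ignites at step 1
Step 2: cell (4,1)='.' (+7 fires, +6 burnt)
Step 3: cell (4,1)='.' (+7 fires, +7 burnt)
Step 4: cell (4,1)='.' (+4 fires, +7 burnt)
Step 5: cell (4,1)='.' (+1 fires, +4 burnt)
Step 6: cell (4,1)='.' (+0 fires, +1 burnt)
  fire out at step 6

1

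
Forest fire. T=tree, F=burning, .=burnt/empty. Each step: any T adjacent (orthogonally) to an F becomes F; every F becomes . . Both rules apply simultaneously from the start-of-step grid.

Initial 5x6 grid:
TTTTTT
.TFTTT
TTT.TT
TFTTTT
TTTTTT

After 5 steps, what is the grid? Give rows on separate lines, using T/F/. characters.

Step 1: 8 trees catch fire, 2 burn out
  TTFTTT
  .F.FTT
  TFF.TT
  F.FTTT
  TFTTTT
Step 2: 7 trees catch fire, 8 burn out
  TF.FTT
  ....FT
  F...TT
  ...FTT
  F.FTTT
Step 3: 6 trees catch fire, 7 burn out
  F...FT
  .....F
  ....FT
  ....FT
  ...FTT
Step 4: 4 trees catch fire, 6 burn out
  .....F
  ......
  .....F
  .....F
  ....FT
Step 5: 1 trees catch fire, 4 burn out
  ......
  ......
  ......
  ......
  .....F

......
......
......
......
.....F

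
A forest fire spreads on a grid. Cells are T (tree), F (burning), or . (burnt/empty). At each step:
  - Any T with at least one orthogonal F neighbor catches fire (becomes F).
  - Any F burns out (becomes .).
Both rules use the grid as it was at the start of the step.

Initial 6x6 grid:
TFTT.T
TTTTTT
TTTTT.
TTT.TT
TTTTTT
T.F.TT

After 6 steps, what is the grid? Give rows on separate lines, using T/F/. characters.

Step 1: 4 trees catch fire, 2 burn out
  F.FT.T
  TFTTTT
  TTTTT.
  TTT.TT
  TTFTTT
  T...TT
Step 2: 7 trees catch fire, 4 burn out
  ...F.T
  F.FTTT
  TFTTT.
  TTF.TT
  TF.FTT
  T...TT
Step 3: 6 trees catch fire, 7 burn out
  .....T
  ...FTT
  F.FTT.
  TF..TT
  F...FT
  T...TT
Step 4: 7 trees catch fire, 6 burn out
  .....T
  ....FT
  ...FT.
  F...FT
  .....F
  F...FT
Step 5: 4 trees catch fire, 7 burn out
  .....T
  .....F
  ....F.
  .....F
  ......
  .....F
Step 6: 1 trees catch fire, 4 burn out
  .....F
  ......
  ......
  ......
  ......
  ......

.....F
......
......
......
......
......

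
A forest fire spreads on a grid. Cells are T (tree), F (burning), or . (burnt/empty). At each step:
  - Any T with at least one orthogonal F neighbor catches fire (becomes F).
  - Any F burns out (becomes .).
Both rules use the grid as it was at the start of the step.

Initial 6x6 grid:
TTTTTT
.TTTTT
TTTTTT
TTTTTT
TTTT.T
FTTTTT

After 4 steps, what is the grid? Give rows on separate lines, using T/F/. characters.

Step 1: 2 trees catch fire, 1 burn out
  TTTTTT
  .TTTTT
  TTTTTT
  TTTTTT
  FTTT.T
  .FTTTT
Step 2: 3 trees catch fire, 2 burn out
  TTTTTT
  .TTTTT
  TTTTTT
  FTTTTT
  .FTT.T
  ..FTTT
Step 3: 4 trees catch fire, 3 burn out
  TTTTTT
  .TTTTT
  FTTTTT
  .FTTTT
  ..FT.T
  ...FTT
Step 4: 4 trees catch fire, 4 burn out
  TTTTTT
  .TTTTT
  .FTTTT
  ..FTTT
  ...F.T
  ....FT

TTTTTT
.TTTTT
.FTTTT
..FTTT
...F.T
....FT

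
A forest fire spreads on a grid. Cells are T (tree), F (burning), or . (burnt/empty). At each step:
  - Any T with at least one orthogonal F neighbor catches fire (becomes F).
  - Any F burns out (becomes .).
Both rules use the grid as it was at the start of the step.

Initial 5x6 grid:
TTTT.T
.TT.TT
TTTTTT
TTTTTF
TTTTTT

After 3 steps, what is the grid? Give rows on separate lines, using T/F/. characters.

Step 1: 3 trees catch fire, 1 burn out
  TTTT.T
  .TT.TT
  TTTTTF
  TTTTF.
  TTTTTF
Step 2: 4 trees catch fire, 3 burn out
  TTTT.T
  .TT.TF
  TTTTF.
  TTTF..
  TTTTF.
Step 3: 5 trees catch fire, 4 burn out
  TTTT.F
  .TT.F.
  TTTF..
  TTF...
  TTTF..

TTTT.F
.TT.F.
TTTF..
TTF...
TTTF..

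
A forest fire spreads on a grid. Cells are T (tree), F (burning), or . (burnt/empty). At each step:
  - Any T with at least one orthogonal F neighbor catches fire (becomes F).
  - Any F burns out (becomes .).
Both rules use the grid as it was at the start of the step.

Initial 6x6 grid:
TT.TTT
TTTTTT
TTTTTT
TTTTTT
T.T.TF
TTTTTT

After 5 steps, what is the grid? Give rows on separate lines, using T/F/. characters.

Step 1: 3 trees catch fire, 1 burn out
  TT.TTT
  TTTTTT
  TTTTTT
  TTTTTF
  T.T.F.
  TTTTTF
Step 2: 3 trees catch fire, 3 burn out
  TT.TTT
  TTTTTT
  TTTTTF
  TTTTF.
  T.T...
  TTTTF.
Step 3: 4 trees catch fire, 3 burn out
  TT.TTT
  TTTTTF
  TTTTF.
  TTTF..
  T.T...
  TTTF..
Step 4: 5 trees catch fire, 4 burn out
  TT.TTF
  TTTTF.
  TTTF..
  TTF...
  T.T...
  TTF...
Step 5: 6 trees catch fire, 5 burn out
  TT.TF.
  TTTF..
  TTF...
  TF....
  T.F...
  TF....

TT.TF.
TTTF..
TTF...
TF....
T.F...
TF....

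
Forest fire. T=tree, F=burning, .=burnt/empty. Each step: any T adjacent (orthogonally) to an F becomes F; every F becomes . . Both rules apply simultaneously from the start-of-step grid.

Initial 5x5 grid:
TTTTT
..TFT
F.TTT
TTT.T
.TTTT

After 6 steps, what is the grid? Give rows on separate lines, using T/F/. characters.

Step 1: 5 trees catch fire, 2 burn out
  TTTFT
  ..F.F
  ..TFT
  FTT.T
  .TTTT
Step 2: 5 trees catch fire, 5 burn out
  TTF.F
  .....
  ..F.F
  .FT.T
  .TTTT
Step 3: 4 trees catch fire, 5 burn out
  TF...
  .....
  .....
  ..F.F
  .FTTT
Step 4: 3 trees catch fire, 4 burn out
  F....
  .....
  .....
  .....
  ..FTF
Step 5: 1 trees catch fire, 3 burn out
  .....
  .....
  .....
  .....
  ...F.
Step 6: 0 trees catch fire, 1 burn out
  .....
  .....
  .....
  .....
  .....

.....
.....
.....
.....
.....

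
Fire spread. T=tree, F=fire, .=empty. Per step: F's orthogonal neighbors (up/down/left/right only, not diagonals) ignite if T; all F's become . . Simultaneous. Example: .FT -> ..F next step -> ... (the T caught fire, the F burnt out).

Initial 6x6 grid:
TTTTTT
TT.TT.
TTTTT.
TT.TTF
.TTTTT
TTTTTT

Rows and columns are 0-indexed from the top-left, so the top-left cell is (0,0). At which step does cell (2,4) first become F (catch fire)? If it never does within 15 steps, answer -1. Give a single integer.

Step 1: cell (2,4)='T' (+2 fires, +1 burnt)
Step 2: cell (2,4)='F' (+4 fires, +2 burnt)
  -> target ignites at step 2
Step 3: cell (2,4)='.' (+4 fires, +4 burnt)
Step 4: cell (2,4)='.' (+5 fires, +4 burnt)
Step 5: cell (2,4)='.' (+5 fires, +5 burnt)
Step 6: cell (2,4)='.' (+5 fires, +5 burnt)
Step 7: cell (2,4)='.' (+4 fires, +5 burnt)
Step 8: cell (2,4)='.' (+1 fires, +4 burnt)
Step 9: cell (2,4)='.' (+0 fires, +1 burnt)
  fire out at step 9

2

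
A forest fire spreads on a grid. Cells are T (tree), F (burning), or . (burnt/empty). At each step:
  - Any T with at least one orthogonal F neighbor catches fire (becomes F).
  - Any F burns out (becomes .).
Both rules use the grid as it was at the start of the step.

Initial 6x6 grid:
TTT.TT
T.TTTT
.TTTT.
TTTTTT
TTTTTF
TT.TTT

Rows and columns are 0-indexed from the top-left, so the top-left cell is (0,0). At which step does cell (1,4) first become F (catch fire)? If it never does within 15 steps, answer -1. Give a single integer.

Step 1: cell (1,4)='T' (+3 fires, +1 burnt)
Step 2: cell (1,4)='T' (+3 fires, +3 burnt)
Step 3: cell (1,4)='T' (+4 fires, +3 burnt)
Step 4: cell (1,4)='F' (+4 fires, +4 burnt)
  -> target ignites at step 4
Step 5: cell (1,4)='.' (+7 fires, +4 burnt)
Step 6: cell (1,4)='.' (+5 fires, +7 burnt)
Step 7: cell (1,4)='.' (+1 fires, +5 burnt)
Step 8: cell (1,4)='.' (+1 fires, +1 burnt)
Step 9: cell (1,4)='.' (+1 fires, +1 burnt)
Step 10: cell (1,4)='.' (+1 fires, +1 burnt)
Step 11: cell (1,4)='.' (+0 fires, +1 burnt)
  fire out at step 11

4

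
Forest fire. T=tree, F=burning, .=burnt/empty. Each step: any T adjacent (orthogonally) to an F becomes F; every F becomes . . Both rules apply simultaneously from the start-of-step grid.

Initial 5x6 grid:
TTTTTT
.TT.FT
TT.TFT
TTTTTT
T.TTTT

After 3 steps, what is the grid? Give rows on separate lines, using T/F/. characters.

Step 1: 5 trees catch fire, 2 burn out
  TTTTFT
  .TT..F
  TT.F.F
  TTTTFT
  T.TTTT
Step 2: 5 trees catch fire, 5 burn out
  TTTF.F
  .TT...
  TT....
  TTTF.F
  T.TTFT
Step 3: 4 trees catch fire, 5 burn out
  TTF...
  .TT...
  TT....
  TTF...
  T.TF.F

TTF...
.TT...
TT....
TTF...
T.TF.F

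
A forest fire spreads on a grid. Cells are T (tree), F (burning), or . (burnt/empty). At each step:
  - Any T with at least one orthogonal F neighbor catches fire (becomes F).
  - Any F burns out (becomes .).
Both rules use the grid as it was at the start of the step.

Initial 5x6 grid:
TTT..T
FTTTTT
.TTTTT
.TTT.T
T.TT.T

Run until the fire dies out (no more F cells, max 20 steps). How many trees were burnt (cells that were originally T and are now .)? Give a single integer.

Step 1: +2 fires, +1 burnt (F count now 2)
Step 2: +3 fires, +2 burnt (F count now 3)
Step 3: +4 fires, +3 burnt (F count now 4)
Step 4: +3 fires, +4 burnt (F count now 3)
Step 5: +4 fires, +3 burnt (F count now 4)
Step 6: +3 fires, +4 burnt (F count now 3)
Step 7: +1 fires, +3 burnt (F count now 1)
Step 8: +1 fires, +1 burnt (F count now 1)
Step 9: +0 fires, +1 burnt (F count now 0)
Fire out after step 9
Initially T: 22, now '.': 29
Total burnt (originally-T cells now '.'): 21

Answer: 21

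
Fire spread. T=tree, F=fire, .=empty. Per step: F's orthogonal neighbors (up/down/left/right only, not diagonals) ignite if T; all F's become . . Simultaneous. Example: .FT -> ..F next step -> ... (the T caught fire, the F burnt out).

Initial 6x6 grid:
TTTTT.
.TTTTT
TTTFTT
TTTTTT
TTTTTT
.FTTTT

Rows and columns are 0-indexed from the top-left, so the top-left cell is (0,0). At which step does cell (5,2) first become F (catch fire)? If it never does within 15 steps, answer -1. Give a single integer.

Step 1: cell (5,2)='F' (+6 fires, +2 burnt)
  -> target ignites at step 1
Step 2: cell (5,2)='.' (+12 fires, +6 burnt)
Step 3: cell (5,2)='.' (+9 fires, +12 burnt)
Step 4: cell (5,2)='.' (+3 fires, +9 burnt)
Step 5: cell (5,2)='.' (+1 fires, +3 burnt)
Step 6: cell (5,2)='.' (+0 fires, +1 burnt)
  fire out at step 6

1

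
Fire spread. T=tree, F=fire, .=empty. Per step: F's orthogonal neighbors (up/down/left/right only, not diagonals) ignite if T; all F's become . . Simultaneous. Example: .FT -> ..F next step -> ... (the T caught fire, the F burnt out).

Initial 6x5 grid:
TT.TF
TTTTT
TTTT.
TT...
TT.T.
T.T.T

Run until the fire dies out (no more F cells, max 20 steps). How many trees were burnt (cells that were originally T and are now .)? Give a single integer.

Answer: 17

Derivation:
Step 1: +2 fires, +1 burnt (F count now 2)
Step 2: +1 fires, +2 burnt (F count now 1)
Step 3: +2 fires, +1 burnt (F count now 2)
Step 4: +2 fires, +2 burnt (F count now 2)
Step 5: +3 fires, +2 burnt (F count now 3)
Step 6: +3 fires, +3 burnt (F count now 3)
Step 7: +2 fires, +3 burnt (F count now 2)
Step 8: +1 fires, +2 burnt (F count now 1)
Step 9: +1 fires, +1 burnt (F count now 1)
Step 10: +0 fires, +1 burnt (F count now 0)
Fire out after step 10
Initially T: 20, now '.': 27
Total burnt (originally-T cells now '.'): 17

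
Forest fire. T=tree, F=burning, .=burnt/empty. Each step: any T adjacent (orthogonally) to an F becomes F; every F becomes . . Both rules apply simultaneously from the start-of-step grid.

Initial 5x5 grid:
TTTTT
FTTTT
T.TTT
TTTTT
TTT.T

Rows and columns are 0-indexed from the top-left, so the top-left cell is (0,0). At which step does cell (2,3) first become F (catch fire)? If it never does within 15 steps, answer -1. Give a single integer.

Step 1: cell (2,3)='T' (+3 fires, +1 burnt)
Step 2: cell (2,3)='T' (+3 fires, +3 burnt)
Step 3: cell (2,3)='T' (+5 fires, +3 burnt)
Step 4: cell (2,3)='F' (+5 fires, +5 burnt)
  -> target ignites at step 4
Step 5: cell (2,3)='.' (+4 fires, +5 burnt)
Step 6: cell (2,3)='.' (+1 fires, +4 burnt)
Step 7: cell (2,3)='.' (+1 fires, +1 burnt)
Step 8: cell (2,3)='.' (+0 fires, +1 burnt)
  fire out at step 8

4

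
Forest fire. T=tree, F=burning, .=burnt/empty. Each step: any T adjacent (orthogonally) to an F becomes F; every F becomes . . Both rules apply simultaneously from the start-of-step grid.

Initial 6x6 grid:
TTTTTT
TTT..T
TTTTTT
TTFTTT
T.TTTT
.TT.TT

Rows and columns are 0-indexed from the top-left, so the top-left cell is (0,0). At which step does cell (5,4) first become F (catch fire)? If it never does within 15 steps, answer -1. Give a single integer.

Step 1: cell (5,4)='T' (+4 fires, +1 burnt)
Step 2: cell (5,4)='T' (+7 fires, +4 burnt)
Step 3: cell (5,4)='T' (+8 fires, +7 burnt)
Step 4: cell (5,4)='F' (+6 fires, +8 burnt)
  -> target ignites at step 4
Step 5: cell (5,4)='.' (+4 fires, +6 burnt)
Step 6: cell (5,4)='.' (+1 fires, +4 burnt)
Step 7: cell (5,4)='.' (+0 fires, +1 burnt)
  fire out at step 7

4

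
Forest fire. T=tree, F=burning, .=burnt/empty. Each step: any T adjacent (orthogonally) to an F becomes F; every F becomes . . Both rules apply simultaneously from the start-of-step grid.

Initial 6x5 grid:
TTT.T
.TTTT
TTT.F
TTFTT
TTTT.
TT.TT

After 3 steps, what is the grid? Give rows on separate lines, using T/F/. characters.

Step 1: 6 trees catch fire, 2 burn out
  TTT.T
  .TTTF
  TTF..
  TF.FF
  TTFT.
  TT.TT
Step 2: 7 trees catch fire, 6 burn out
  TTT.F
  .TFF.
  TF...
  F....
  TF.F.
  TT.TT
Step 3: 6 trees catch fire, 7 burn out
  TTF..
  .F...
  F....
  .....
  F....
  TF.FT

TTF..
.F...
F....
.....
F....
TF.FT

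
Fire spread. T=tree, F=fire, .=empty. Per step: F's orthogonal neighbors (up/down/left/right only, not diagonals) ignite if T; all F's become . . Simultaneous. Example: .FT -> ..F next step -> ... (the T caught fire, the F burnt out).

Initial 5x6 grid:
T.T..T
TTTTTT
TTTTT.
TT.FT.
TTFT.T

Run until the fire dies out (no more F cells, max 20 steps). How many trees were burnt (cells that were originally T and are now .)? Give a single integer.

Step 1: +4 fires, +2 burnt (F count now 4)
Step 2: +5 fires, +4 burnt (F count now 5)
Step 3: +4 fires, +5 burnt (F count now 4)
Step 4: +4 fires, +4 burnt (F count now 4)
Step 5: +2 fires, +4 burnt (F count now 2)
Step 6: +1 fires, +2 burnt (F count now 1)
Step 7: +0 fires, +1 burnt (F count now 0)
Fire out after step 7
Initially T: 21, now '.': 29
Total burnt (originally-T cells now '.'): 20

Answer: 20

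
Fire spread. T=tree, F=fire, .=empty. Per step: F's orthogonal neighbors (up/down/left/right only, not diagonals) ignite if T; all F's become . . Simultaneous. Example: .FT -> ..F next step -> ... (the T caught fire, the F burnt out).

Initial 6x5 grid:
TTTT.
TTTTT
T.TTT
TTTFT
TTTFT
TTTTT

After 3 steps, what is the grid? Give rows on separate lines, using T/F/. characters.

Step 1: 6 trees catch fire, 2 burn out
  TTTT.
  TTTTT
  T.TFT
  TTF.F
  TTF.F
  TTTFT
Step 2: 7 trees catch fire, 6 burn out
  TTTT.
  TTTFT
  T.F.F
  TF...
  TF...
  TTF.F
Step 3: 6 trees catch fire, 7 burn out
  TTTF.
  TTF.F
  T....
  F....
  F....
  TF...

TTTF.
TTF.F
T....
F....
F....
TF...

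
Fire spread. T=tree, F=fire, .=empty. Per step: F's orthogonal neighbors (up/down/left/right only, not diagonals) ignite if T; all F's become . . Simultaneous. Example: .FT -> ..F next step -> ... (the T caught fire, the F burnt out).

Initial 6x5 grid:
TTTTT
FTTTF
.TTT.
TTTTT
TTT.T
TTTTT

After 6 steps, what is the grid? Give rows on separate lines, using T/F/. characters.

Step 1: 4 trees catch fire, 2 burn out
  FTTTF
  .FTF.
  .TTT.
  TTTTT
  TTT.T
  TTTTT
Step 2: 5 trees catch fire, 4 burn out
  .FTF.
  ..F..
  .FTF.
  TTTTT
  TTT.T
  TTTTT
Step 3: 4 trees catch fire, 5 burn out
  ..F..
  .....
  ..F..
  TFTFT
  TTT.T
  TTTTT
Step 4: 4 trees catch fire, 4 burn out
  .....
  .....
  .....
  F.F.F
  TFT.T
  TTTTT
Step 5: 4 trees catch fire, 4 burn out
  .....
  .....
  .....
  .....
  F.F.F
  TFTTT
Step 6: 3 trees catch fire, 4 burn out
  .....
  .....
  .....
  .....
  .....
  F.FTF

.....
.....
.....
.....
.....
F.FTF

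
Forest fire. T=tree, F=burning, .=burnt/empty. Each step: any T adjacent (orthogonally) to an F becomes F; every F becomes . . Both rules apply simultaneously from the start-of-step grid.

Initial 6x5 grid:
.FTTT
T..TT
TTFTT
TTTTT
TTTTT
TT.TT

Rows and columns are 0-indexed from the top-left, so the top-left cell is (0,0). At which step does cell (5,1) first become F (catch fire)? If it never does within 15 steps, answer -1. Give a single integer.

Step 1: cell (5,1)='T' (+4 fires, +2 burnt)
Step 2: cell (5,1)='T' (+7 fires, +4 burnt)
Step 3: cell (5,1)='T' (+7 fires, +7 burnt)
Step 4: cell (5,1)='F' (+4 fires, +7 burnt)
  -> target ignites at step 4
Step 5: cell (5,1)='.' (+2 fires, +4 burnt)
Step 6: cell (5,1)='.' (+0 fires, +2 burnt)
  fire out at step 6

4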